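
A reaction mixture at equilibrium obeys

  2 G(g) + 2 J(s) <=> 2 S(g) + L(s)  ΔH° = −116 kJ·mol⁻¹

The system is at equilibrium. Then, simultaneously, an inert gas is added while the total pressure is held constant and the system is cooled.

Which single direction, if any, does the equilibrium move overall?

Adding inert gas at constant total pressure expands the volume, scaling every reacting partial pressure by the same factor. Δn_gas = 2 − 2 = 0, so Q is unchanged — no shift.
The forward reaction is exothermic. Lowering T favours the exothermic direction — shift to the right.
Only the nonzero effect(s) matter; the net shift is to the right.

right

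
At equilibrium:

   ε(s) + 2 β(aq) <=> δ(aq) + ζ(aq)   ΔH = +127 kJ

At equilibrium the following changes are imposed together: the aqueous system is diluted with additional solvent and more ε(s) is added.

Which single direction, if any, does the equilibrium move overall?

Dilution scales every aqueous concentration by the same factor. Δn_aq = 2 − 2 = 0, so Q is unchanged — no shift.
ε is a pure solid; its activity is 1 regardless of amount, so Q is unaffected — no shift from this change.
None of the changes alters Q relative to K, so there is no net shift.

no shift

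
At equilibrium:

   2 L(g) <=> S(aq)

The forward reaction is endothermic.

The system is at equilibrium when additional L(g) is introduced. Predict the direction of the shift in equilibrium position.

Adding L (g), a reactant, drives the reaction to the right.

right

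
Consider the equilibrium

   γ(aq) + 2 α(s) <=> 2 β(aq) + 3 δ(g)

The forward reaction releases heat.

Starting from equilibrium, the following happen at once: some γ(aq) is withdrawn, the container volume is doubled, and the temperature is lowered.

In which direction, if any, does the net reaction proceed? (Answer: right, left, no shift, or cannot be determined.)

cannot be determined

Removing γ (aq), a reactant, drives the reaction to the left.
Gas moles: reactants 0, products 3 (Δn_gas = +3). Expansion shifts the system toward the side with more moles of gas — to the right.
The forward reaction is exothermic. Lowering T favours the exothermic direction — shift to the right.
The individual effects push in opposite directions; without quantitative information the net direction cannot be determined.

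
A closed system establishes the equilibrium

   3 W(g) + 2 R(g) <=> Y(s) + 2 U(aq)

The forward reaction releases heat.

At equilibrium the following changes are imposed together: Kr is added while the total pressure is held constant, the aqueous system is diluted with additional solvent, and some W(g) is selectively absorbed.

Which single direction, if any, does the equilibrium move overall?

cannot be determined

Adding inert gas at constant total pressure expands the volume and lowers every reacting partial pressure. With Δn_gas = 0 − 5 = -5, Q moves away from K toward the side with fewer gas moles, so the system shifts toward the side with more gas moles — to the left.
Dilution lowers every aqueous concentration by the same factor. Δn_aq = 2 − 0 = +2, so the system shifts toward the side with more dissolved moles — to the right.
Removing W (g), a reactant, drives the reaction to the left.
The individual effects push in opposite directions; without quantitative information the net direction cannot be determined.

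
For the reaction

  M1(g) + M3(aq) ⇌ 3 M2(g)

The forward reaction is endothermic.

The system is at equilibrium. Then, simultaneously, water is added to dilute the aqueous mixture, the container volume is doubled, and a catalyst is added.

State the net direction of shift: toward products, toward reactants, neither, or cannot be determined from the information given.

cannot be determined

Dilution lowers every aqueous concentration by the same factor. Δn_aq = 0 − 1 = -1, so the system shifts toward the side with more dissolved moles — to the left.
Gas moles: reactants 1, products 3 (Δn_gas = +2). Expansion shifts the system toward the side with more moles of gas — to the right.
A catalyst speeds both forward and reverse rates equally; it changes neither Q nor K — no shift from this change.
The individual effects push in opposite directions; without quantitative information the net direction cannot be determined.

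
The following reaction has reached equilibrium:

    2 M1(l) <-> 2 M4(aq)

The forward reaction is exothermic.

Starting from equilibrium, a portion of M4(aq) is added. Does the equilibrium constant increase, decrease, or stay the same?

The equilibrium constant depends only on temperature. This perturbation may move the position of equilibrium, but since T is unchanged, K itself is unchanged.

unchanged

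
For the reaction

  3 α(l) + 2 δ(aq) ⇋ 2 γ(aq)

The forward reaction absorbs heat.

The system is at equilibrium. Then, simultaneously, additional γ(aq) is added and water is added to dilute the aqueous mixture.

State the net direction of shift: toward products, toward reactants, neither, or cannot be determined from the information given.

Adding γ (aq), a product, drives the reaction to the left.
Dilution scales every aqueous concentration by the same factor. Δn_aq = 2 − 2 = 0, so Q is unchanged — no shift.
Only the nonzero effect(s) matter; the net shift is to the left.

left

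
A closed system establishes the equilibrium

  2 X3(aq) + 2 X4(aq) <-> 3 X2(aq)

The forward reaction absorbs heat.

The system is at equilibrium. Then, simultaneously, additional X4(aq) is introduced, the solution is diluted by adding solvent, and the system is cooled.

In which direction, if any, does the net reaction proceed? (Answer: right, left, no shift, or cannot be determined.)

Adding X4 (aq), a reactant, drives the reaction to the right.
Dilution lowers every aqueous concentration by the same factor. Δn_aq = 3 − 4 = -1, so the system shifts toward the side with more dissolved moles — to the left.
The forward reaction is endothermic. Lowering T favours the exothermic direction — shift to the left.
The individual effects push in opposite directions; without quantitative information the net direction cannot be determined.

cannot be determined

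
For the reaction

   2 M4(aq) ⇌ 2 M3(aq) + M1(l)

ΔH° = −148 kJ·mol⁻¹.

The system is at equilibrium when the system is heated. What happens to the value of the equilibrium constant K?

decreases

K depends on temperature via the van 't Hoff relation. The forward reaction is exothermic, so raising T decreases K.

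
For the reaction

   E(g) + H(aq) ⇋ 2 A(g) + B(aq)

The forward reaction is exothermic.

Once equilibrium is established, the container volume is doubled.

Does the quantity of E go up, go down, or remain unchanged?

Gas moles: reactants 1, products 2 (Δn_gas = +1). Expansion shifts the system toward the side with more moles of gas — to the right.
The net shift is to the right. E is a reactant, so its amount decreases.

decreases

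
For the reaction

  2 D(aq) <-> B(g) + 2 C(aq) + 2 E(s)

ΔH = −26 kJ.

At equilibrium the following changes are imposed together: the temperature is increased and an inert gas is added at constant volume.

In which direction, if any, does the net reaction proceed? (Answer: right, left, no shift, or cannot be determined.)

The forward reaction is exothermic. Raising T favours the endothermic direction — shift to the left.
At constant volume, adding an inert gas leaves every reacting species' partial pressure unchanged, so Q is unchanged — no shift from this change.
Only the nonzero effect(s) matter; the net shift is to the left.

left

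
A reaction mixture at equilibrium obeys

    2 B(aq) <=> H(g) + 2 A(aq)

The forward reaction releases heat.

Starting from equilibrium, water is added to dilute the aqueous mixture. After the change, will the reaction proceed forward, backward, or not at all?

no shift

Dilution scales every aqueous concentration by the same factor. Δn_aq = 2 − 2 = 0, so Q is unchanged — no shift.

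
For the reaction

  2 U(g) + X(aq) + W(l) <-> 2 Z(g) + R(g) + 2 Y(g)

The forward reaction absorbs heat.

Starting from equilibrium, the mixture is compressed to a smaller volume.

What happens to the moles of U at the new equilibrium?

Gas moles: reactants 2, products 5 (Δn_gas = +3). Compression shifts the system toward the side with fewer moles of gas — to the left.
The net shift is to the left. U is a reactant, so its amount increases.

increases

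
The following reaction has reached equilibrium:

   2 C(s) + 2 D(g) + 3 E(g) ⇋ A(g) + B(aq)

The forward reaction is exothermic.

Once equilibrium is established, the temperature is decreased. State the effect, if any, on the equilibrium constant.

increases

K depends on temperature via the van 't Hoff relation. The forward reaction is exothermic, so lowering T increases K.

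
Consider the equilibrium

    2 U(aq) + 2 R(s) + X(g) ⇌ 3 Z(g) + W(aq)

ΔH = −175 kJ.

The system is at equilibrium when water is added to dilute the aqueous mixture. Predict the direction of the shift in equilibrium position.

left

Dilution lowers every aqueous concentration by the same factor. Δn_aq = 1 − 2 = -1, so the system shifts toward the side with more dissolved moles — to the left.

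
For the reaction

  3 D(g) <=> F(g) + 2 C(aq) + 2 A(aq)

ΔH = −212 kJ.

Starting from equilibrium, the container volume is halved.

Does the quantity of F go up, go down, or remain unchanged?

increases

Gas moles: reactants 3, products 1 (Δn_gas = -2). Compression shifts the system toward the side with fewer moles of gas — to the right.
The net shift is to the right. F is a product, so its amount increases.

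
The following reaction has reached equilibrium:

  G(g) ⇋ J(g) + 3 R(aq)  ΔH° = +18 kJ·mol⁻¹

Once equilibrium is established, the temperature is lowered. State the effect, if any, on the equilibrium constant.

decreases

K depends on temperature via the van 't Hoff relation. The forward reaction is endothermic, so lowering T decreases K.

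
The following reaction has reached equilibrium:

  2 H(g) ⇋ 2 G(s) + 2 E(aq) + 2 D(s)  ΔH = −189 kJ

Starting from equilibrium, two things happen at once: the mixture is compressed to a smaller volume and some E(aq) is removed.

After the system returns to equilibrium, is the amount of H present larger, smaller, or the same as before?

Gas moles: reactants 2, products 0 (Δn_gas = -2). Compression shifts the system toward the side with fewer moles of gas — to the right.
Removing E (aq), a product, drives the reaction to the right.
The net shift is to the right. H is a reactant, so its amount decreases.

decreases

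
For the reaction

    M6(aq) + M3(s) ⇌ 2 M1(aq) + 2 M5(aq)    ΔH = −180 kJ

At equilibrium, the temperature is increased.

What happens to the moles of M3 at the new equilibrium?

The forward reaction is exothermic. Raising T favours the endothermic direction — shift to the left.
The net shift is to the left. M3 is a reactant, so its amount increases.

increases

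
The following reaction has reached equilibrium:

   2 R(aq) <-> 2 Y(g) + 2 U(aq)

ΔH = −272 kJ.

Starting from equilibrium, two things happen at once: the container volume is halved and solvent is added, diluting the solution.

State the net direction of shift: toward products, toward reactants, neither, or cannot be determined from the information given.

left

Gas moles: reactants 0, products 2 (Δn_gas = +2). Compression shifts the system toward the side with fewer moles of gas — to the left.
Dilution scales every aqueous concentration by the same factor. Δn_aq = 2 − 2 = 0, so Q is unchanged — no shift.
Only the nonzero effect(s) matter; the net shift is to the left.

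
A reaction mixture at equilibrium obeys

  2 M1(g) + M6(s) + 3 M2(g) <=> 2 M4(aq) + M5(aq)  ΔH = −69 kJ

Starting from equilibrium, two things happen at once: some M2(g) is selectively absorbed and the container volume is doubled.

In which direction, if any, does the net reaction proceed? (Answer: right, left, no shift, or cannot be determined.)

left

Removing M2 (g), a reactant, drives the reaction to the left.
Gas moles: reactants 5, products 0 (Δn_gas = -5). Expansion shifts the system toward the side with more moles of gas — to the left.
All effects act in the same direction — net shift to the left.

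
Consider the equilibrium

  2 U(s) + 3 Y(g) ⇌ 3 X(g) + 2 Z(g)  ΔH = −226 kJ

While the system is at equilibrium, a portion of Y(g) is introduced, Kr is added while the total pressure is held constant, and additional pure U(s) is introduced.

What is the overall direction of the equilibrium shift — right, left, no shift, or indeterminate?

right

Adding Y (g), a reactant, drives the reaction to the right.
Adding inert gas at constant total pressure expands the volume and lowers every reacting partial pressure. With Δn_gas = 5 − 3 = +2, Q moves away from K toward the side with fewer gas moles, so the system shifts toward the side with more gas moles — to the right.
U is a pure solid; its activity is 1 regardless of amount, so Q is unaffected — no shift from this change.
Only the nonzero effect(s) matter; the net shift is to the right.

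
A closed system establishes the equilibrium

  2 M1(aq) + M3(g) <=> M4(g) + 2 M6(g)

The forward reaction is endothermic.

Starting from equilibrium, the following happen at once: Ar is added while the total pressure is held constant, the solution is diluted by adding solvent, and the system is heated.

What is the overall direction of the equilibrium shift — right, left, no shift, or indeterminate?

Adding inert gas at constant total pressure expands the volume and lowers every reacting partial pressure. With Δn_gas = 3 − 1 = +2, Q moves away from K toward the side with fewer gas moles, so the system shifts toward the side with more gas moles — to the right.
Dilution lowers every aqueous concentration by the same factor. Δn_aq = 0 − 2 = -2, so the system shifts toward the side with more dissolved moles — to the left.
The forward reaction is endothermic. Raising T favours the endothermic direction — shift to the right.
The individual effects push in opposite directions; without quantitative information the net direction cannot be determined.

cannot be determined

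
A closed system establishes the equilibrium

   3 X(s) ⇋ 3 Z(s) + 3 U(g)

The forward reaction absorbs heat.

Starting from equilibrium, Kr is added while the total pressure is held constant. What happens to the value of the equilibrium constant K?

unchanged

The equilibrium constant depends only on temperature. This perturbation may move the position of equilibrium, but since T is unchanged, K itself is unchanged.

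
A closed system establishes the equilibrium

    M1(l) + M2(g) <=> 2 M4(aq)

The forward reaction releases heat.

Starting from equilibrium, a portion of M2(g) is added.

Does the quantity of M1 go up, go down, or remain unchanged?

decreases

Adding M2 (g), a reactant, drives the reaction to the right.
The net shift is to the right. M1 is a reactant, so its amount decreases.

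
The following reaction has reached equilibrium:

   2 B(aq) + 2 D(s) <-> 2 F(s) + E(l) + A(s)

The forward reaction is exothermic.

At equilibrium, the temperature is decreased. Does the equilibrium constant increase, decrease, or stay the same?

K depends on temperature via the van 't Hoff relation. The forward reaction is exothermic, so lowering T increases K.

increases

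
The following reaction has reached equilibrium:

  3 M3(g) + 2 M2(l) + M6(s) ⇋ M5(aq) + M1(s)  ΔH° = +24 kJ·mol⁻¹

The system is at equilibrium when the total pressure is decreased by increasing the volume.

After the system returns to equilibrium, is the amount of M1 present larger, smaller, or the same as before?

decreases

Gas moles: reactants 3, products 0 (Δn_gas = -3). Expansion shifts the system toward the side with more moles of gas — to the left.
The net shift is to the left. M1 is a product, so its amount decreases.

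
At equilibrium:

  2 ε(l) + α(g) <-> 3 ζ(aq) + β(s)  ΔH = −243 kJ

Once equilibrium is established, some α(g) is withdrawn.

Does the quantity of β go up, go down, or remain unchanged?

Removing α (g), a reactant, drives the reaction to the left.
The net shift is to the left. β is a product, so its amount decreases.

decreases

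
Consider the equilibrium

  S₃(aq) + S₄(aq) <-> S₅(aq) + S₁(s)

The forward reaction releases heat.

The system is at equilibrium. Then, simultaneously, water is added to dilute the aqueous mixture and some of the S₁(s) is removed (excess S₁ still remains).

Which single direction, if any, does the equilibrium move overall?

Dilution lowers every aqueous concentration by the same factor. Δn_aq = 1 − 2 = -1, so the system shifts toward the side with more dissolved moles — to the left.
S₁ is a pure solid; its activity is 1 regardless of amount, so Q is unaffected — no shift from this change.
Only the nonzero effect(s) matter; the net shift is to the left.

left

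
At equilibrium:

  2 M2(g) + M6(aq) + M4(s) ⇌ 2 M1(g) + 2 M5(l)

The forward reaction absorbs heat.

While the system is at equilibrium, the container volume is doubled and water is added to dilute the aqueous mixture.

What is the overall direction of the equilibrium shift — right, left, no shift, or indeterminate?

Gas moles: reactants 2, products 2. Δn_gas = 0, so a volume change leaves Q equal to K — no shift from this change.
Dilution lowers every aqueous concentration by the same factor. Δn_aq = 0 − 1 = -1, so the system shifts toward the side with more dissolved moles — to the left.
Only the nonzero effect(s) matter; the net shift is to the left.

left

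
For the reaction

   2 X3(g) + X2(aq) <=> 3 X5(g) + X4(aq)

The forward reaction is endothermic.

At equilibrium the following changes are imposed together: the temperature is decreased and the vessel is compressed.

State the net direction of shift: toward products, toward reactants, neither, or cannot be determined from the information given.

left

The forward reaction is endothermic. Lowering T favours the exothermic direction — shift to the left.
Gas moles: reactants 2, products 3 (Δn_gas = +1). Compression shifts the system toward the side with fewer moles of gas — to the left.
All effects act in the same direction — net shift to the left.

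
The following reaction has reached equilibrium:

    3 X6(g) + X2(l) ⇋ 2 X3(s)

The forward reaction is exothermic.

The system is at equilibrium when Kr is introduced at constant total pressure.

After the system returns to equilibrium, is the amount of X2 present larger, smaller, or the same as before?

increases

Adding inert gas at constant total pressure expands the volume and lowers every reacting partial pressure. With Δn_gas = 0 − 3 = -3, Q moves away from K toward the side with fewer gas moles, so the system shifts toward the side with more gas moles — to the left.
The net shift is to the left. X2 is a reactant, so its amount increases.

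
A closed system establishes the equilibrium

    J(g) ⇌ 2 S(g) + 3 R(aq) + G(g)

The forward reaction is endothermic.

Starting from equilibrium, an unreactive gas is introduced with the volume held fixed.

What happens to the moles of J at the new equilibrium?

unchanged

At constant volume, adding an inert gas leaves every reacting species' partial pressure unchanged, so Q is unchanged — no shift from this change.
No net shift occurs, so the amount of J is unchanged.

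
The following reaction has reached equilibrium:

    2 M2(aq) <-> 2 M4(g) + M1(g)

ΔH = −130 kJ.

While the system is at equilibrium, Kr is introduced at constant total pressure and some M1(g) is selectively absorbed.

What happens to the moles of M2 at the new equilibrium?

decreases

Adding inert gas at constant total pressure expands the volume and lowers every reacting partial pressure. With Δn_gas = 3 − 0 = +3, Q moves away from K toward the side with fewer gas moles, so the system shifts toward the side with more gas moles — to the right.
Removing M1 (g), a product, drives the reaction to the right.
The net shift is to the right. M2 is a reactant, so its amount decreases.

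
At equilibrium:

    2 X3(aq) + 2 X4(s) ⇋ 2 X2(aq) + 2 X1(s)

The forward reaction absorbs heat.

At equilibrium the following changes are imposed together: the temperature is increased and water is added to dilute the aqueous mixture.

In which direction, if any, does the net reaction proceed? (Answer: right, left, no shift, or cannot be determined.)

right

The forward reaction is endothermic. Raising T favours the endothermic direction — shift to the right.
Dilution scales every aqueous concentration by the same factor. Δn_aq = 2 − 2 = 0, so Q is unchanged — no shift.
Only the nonzero effect(s) matter; the net shift is to the right.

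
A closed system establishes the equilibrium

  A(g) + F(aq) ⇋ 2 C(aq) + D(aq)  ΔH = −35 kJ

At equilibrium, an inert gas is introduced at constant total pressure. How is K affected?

The equilibrium constant depends only on temperature. This perturbation may move the position of equilibrium, but since T is unchanged, K itself is unchanged.

unchanged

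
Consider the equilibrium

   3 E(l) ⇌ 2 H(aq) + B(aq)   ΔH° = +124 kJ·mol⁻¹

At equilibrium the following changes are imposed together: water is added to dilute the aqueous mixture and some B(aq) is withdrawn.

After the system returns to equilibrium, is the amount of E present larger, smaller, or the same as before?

decreases

Dilution lowers every aqueous concentration by the same factor. Δn_aq = 3 − 0 = +3, so the system shifts toward the side with more dissolved moles — to the right.
Removing B (aq), a product, drives the reaction to the right.
The net shift is to the right. E is a reactant, so its amount decreases.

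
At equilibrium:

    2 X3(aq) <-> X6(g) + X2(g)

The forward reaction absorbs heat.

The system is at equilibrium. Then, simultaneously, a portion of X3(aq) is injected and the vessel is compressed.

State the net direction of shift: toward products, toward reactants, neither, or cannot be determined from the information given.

cannot be determined

Adding X3 (aq), a reactant, drives the reaction to the right.
Gas moles: reactants 0, products 2 (Δn_gas = +2). Compression shifts the system toward the side with fewer moles of gas — to the left.
The individual effects push in opposite directions; without quantitative information the net direction cannot be determined.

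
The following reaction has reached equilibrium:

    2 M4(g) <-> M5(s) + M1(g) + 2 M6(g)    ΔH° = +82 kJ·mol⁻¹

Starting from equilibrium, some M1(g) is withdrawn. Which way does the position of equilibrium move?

right

Removing M1 (g), a product, drives the reaction to the right.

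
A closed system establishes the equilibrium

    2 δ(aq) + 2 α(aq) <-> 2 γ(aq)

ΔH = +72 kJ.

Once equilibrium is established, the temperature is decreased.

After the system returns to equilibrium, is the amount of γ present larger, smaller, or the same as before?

The forward reaction is endothermic. Lowering T favours the exothermic direction — shift to the left.
The net shift is to the left. γ is a product, so its amount decreases.

decreases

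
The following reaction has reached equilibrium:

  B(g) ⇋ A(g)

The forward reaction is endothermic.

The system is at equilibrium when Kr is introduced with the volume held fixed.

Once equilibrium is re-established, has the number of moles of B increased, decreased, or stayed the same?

unchanged

At constant volume, adding an inert gas leaves every reacting species' partial pressure unchanged, so Q is unchanged — no shift from this change.
No net shift occurs, so the amount of B is unchanged.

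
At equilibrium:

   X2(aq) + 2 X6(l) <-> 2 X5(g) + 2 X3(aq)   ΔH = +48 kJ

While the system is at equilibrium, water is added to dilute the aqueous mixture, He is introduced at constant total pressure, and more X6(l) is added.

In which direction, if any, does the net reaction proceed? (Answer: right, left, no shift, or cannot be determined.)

Dilution lowers every aqueous concentration by the same factor. Δn_aq = 2 − 1 = +1, so the system shifts toward the side with more dissolved moles — to the right.
Adding inert gas at constant total pressure expands the volume and lowers every reacting partial pressure. With Δn_gas = 2 − 0 = +2, Q moves away from K toward the side with fewer gas moles, so the system shifts toward the side with more gas moles — to the right.
X6 is a pure liquid; its activity is 1 regardless of amount, so Q is unaffected — no shift from this change.
Only the nonzero effect(s) matter; the net shift is to the right.

right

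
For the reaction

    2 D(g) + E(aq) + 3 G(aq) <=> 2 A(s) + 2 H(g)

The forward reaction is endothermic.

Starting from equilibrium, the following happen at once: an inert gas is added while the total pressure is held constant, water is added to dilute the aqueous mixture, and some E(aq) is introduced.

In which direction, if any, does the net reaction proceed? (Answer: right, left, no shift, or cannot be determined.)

Adding inert gas at constant total pressure expands the volume, scaling every reacting partial pressure by the same factor. Δn_gas = 2 − 2 = 0, so Q is unchanged — no shift.
Dilution lowers every aqueous concentration by the same factor. Δn_aq = 0 − 4 = -4, so the system shifts toward the side with more dissolved moles — to the left.
Adding E (aq), a reactant, drives the reaction to the right.
The individual effects push in opposite directions; without quantitative information the net direction cannot be determined.

cannot be determined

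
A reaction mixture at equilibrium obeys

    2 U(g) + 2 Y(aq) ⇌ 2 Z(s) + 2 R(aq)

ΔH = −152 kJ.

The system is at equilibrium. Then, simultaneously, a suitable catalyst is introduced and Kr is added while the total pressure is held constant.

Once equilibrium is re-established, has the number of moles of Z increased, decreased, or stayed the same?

A catalyst speeds both forward and reverse rates equally; it changes neither Q nor K — no shift from this change.
Adding inert gas at constant total pressure expands the volume and lowers every reacting partial pressure. With Δn_gas = 0 − 2 = -2, Q moves away from K toward the side with fewer gas moles, so the system shifts toward the side with more gas moles — to the left.
The net shift is to the left. Z is a product, so its amount decreases.

decreases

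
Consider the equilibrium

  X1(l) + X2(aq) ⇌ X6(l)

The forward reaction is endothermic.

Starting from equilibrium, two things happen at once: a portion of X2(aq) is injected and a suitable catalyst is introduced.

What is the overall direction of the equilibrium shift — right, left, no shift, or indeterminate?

right

Adding X2 (aq), a reactant, drives the reaction to the right.
A catalyst speeds both forward and reverse rates equally; it changes neither Q nor K — no shift from this change.
Only the nonzero effect(s) matter; the net shift is to the right.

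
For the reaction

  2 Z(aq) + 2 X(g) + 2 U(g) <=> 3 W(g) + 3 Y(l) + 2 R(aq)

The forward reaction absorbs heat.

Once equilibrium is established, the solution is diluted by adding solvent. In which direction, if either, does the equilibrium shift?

no shift

Dilution scales every aqueous concentration by the same factor. Δn_aq = 2 − 2 = 0, so Q is unchanged — no shift.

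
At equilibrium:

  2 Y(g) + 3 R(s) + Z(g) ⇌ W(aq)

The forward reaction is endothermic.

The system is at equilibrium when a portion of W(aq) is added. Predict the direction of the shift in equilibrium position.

Adding W (aq), a product, drives the reaction to the left.

left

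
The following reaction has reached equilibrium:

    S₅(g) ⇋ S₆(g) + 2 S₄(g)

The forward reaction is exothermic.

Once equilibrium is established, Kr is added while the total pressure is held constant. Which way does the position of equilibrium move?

Adding inert gas at constant total pressure expands the volume and lowers every reacting partial pressure. With Δn_gas = 3 − 1 = +2, Q moves away from K toward the side with fewer gas moles, so the system shifts toward the side with more gas moles — to the right.

right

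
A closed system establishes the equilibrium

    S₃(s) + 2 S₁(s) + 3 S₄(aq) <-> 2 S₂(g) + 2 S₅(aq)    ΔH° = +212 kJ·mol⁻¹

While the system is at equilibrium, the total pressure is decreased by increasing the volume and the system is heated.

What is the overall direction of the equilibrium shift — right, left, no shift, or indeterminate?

right

Gas moles: reactants 0, products 2 (Δn_gas = +2). Expansion shifts the system toward the side with more moles of gas — to the right.
The forward reaction is endothermic. Raising T favours the endothermic direction — shift to the right.
All effects act in the same direction — net shift to the right.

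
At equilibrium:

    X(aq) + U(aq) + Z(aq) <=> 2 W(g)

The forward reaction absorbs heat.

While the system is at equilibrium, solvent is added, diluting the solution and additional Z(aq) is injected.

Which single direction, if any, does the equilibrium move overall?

cannot be determined

Dilution lowers every aqueous concentration by the same factor. Δn_aq = 0 − 3 = -3, so the system shifts toward the side with more dissolved moles — to the left.
Adding Z (aq), a reactant, drives the reaction to the right.
The individual effects push in opposite directions; without quantitative information the net direction cannot be determined.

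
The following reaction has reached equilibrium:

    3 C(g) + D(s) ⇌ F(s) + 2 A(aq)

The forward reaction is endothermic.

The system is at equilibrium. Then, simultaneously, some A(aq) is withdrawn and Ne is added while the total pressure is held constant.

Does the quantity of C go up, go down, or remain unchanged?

cannot be determined

Removing A (aq), a product, drives the reaction to the right.
Adding inert gas at constant total pressure expands the volume and lowers every reacting partial pressure. With Δn_gas = 0 − 3 = -3, Q moves away from K toward the side with fewer gas moles, so the system shifts toward the side with more gas moles — to the left.
The two effects oppose each other, so the net shift — and hence the change in C — cannot be determined from the given information.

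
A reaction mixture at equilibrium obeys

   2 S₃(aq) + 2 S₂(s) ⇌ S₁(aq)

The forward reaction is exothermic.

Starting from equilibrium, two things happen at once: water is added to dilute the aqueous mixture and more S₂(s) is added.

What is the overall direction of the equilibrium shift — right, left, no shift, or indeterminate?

left

Dilution lowers every aqueous concentration by the same factor. Δn_aq = 1 − 2 = -1, so the system shifts toward the side with more dissolved moles — to the left.
S₂ is a pure solid; its activity is 1 regardless of amount, so Q is unaffected — no shift from this change.
Only the nonzero effect(s) matter; the net shift is to the left.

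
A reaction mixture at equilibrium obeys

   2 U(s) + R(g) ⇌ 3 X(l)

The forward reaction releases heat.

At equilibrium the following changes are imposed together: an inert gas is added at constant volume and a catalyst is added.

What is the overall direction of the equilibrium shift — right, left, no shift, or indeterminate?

no shift

At constant volume, adding an inert gas leaves every reacting species' partial pressure unchanged, so Q is unchanged — no shift from this change.
A catalyst speeds both forward and reverse rates equally; it changes neither Q nor K — no shift from this change.
None of the changes alters Q relative to K, so there is no net shift.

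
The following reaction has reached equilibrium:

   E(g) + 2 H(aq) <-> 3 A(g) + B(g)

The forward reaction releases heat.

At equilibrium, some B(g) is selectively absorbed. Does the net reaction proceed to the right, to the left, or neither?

Removing B (g), a product, drives the reaction to the right.

right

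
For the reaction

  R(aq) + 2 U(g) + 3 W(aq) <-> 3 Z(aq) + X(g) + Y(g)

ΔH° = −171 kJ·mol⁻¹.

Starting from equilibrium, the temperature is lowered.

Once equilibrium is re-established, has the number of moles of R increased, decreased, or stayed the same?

The forward reaction is exothermic. Lowering T favours the exothermic direction — shift to the right.
The net shift is to the right. R is a reactant, so its amount decreases.

decreases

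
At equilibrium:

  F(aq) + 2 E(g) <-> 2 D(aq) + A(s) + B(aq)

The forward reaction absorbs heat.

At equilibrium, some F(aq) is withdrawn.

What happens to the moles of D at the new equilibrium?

decreases

Removing F (aq), a reactant, drives the reaction to the left.
The net shift is to the left. D is a product, so its amount decreases.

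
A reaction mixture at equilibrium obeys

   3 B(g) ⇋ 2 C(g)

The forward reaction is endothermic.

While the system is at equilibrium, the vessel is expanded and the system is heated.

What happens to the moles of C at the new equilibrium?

cannot be determined

Gas moles: reactants 3, products 2 (Δn_gas = -1). Expansion shifts the system toward the side with more moles of gas — to the left.
The forward reaction is endothermic. Raising T favours the endothermic direction — shift to the right.
The two effects oppose each other, so the net shift — and hence the change in C — cannot be determined from the given information.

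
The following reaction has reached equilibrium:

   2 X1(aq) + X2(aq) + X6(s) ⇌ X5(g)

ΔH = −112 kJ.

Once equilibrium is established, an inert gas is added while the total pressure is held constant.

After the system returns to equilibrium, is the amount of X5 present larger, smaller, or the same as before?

Adding inert gas at constant total pressure expands the volume and lowers every reacting partial pressure. With Δn_gas = 1 − 0 = +1, Q moves away from K toward the side with fewer gas moles, so the system shifts toward the side with more gas moles — to the right.
The net shift is to the right. X5 is a product, so its amount increases.

increases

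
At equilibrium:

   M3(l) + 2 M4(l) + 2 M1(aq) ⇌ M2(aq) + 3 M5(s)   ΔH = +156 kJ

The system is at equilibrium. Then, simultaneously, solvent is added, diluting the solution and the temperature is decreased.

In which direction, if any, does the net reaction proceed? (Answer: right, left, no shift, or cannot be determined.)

left

Dilution lowers every aqueous concentration by the same factor. Δn_aq = 1 − 2 = -1, so the system shifts toward the side with more dissolved moles — to the left.
The forward reaction is endothermic. Lowering T favours the exothermic direction — shift to the left.
All effects act in the same direction — net shift to the left.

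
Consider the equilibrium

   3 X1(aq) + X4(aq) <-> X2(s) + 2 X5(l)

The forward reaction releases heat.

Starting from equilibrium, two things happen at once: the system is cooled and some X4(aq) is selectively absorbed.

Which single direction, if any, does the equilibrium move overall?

cannot be determined

The forward reaction is exothermic. Lowering T favours the exothermic direction — shift to the right.
Removing X4 (aq), a reactant, drives the reaction to the left.
The individual effects push in opposite directions; without quantitative information the net direction cannot be determined.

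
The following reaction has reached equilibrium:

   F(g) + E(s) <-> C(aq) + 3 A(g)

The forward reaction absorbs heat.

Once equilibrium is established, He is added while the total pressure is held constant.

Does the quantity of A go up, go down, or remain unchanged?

increases

Adding inert gas at constant total pressure expands the volume and lowers every reacting partial pressure. With Δn_gas = 3 − 1 = +2, Q moves away from K toward the side with fewer gas moles, so the system shifts toward the side with more gas moles — to the right.
The net shift is to the right. A is a product, so its amount increases.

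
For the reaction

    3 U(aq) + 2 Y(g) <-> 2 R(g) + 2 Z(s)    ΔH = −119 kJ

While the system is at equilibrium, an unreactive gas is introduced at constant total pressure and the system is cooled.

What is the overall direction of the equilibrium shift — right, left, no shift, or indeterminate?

right

Adding inert gas at constant total pressure expands the volume, scaling every reacting partial pressure by the same factor. Δn_gas = 2 − 2 = 0, so Q is unchanged — no shift.
The forward reaction is exothermic. Lowering T favours the exothermic direction — shift to the right.
Only the nonzero effect(s) matter; the net shift is to the right.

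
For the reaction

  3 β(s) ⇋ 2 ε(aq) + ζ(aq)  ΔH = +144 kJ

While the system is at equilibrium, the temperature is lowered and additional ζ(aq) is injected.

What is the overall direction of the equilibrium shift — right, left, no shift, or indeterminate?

left

The forward reaction is endothermic. Lowering T favours the exothermic direction — shift to the left.
Adding ζ (aq), a product, drives the reaction to the left.
All effects act in the same direction — net shift to the left.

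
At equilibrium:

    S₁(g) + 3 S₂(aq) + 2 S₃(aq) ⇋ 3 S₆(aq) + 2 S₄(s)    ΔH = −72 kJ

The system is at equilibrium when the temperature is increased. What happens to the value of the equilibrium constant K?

K depends on temperature via the van 't Hoff relation. The forward reaction is exothermic, so raising T decreases K.

decreases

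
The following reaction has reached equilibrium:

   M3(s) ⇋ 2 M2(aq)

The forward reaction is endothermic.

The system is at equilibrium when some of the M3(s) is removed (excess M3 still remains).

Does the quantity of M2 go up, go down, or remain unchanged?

M3 is a pure solid; its activity is 1 regardless of amount, so Q is unaffected — no shift from this change.
No net shift occurs, so the amount of M2 is unchanged.

unchanged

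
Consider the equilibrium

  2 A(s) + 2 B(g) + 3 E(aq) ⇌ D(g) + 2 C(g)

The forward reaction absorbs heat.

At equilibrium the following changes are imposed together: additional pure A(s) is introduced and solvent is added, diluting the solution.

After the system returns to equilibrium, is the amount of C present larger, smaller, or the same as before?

A is a pure solid; its activity is 1 regardless of amount, so Q is unaffected — no shift from this change.
Dilution lowers every aqueous concentration by the same factor. Δn_aq = 0 − 3 = -3, so the system shifts toward the side with more dissolved moles — to the left.
The net shift is to the left. C is a product, so its amount decreases.

decreases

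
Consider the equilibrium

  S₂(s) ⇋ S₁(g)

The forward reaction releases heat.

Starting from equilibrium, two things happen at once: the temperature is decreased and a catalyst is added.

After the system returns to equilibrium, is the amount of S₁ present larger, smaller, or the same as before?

The forward reaction is exothermic. Lowering T favours the exothermic direction — shift to the right.
A catalyst speeds both forward and reverse rates equally; it changes neither Q nor K — no shift from this change.
The net shift is to the right. S₁ is a product, so its amount increases.

increases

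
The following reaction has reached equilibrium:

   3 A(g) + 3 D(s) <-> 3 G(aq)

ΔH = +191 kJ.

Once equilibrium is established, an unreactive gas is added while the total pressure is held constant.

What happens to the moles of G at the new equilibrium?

Adding inert gas at constant total pressure expands the volume and lowers every reacting partial pressure. With Δn_gas = 0 − 3 = -3, Q moves away from K toward the side with fewer gas moles, so the system shifts toward the side with more gas moles — to the left.
The net shift is to the left. G is a product, so its amount decreases.

decreases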